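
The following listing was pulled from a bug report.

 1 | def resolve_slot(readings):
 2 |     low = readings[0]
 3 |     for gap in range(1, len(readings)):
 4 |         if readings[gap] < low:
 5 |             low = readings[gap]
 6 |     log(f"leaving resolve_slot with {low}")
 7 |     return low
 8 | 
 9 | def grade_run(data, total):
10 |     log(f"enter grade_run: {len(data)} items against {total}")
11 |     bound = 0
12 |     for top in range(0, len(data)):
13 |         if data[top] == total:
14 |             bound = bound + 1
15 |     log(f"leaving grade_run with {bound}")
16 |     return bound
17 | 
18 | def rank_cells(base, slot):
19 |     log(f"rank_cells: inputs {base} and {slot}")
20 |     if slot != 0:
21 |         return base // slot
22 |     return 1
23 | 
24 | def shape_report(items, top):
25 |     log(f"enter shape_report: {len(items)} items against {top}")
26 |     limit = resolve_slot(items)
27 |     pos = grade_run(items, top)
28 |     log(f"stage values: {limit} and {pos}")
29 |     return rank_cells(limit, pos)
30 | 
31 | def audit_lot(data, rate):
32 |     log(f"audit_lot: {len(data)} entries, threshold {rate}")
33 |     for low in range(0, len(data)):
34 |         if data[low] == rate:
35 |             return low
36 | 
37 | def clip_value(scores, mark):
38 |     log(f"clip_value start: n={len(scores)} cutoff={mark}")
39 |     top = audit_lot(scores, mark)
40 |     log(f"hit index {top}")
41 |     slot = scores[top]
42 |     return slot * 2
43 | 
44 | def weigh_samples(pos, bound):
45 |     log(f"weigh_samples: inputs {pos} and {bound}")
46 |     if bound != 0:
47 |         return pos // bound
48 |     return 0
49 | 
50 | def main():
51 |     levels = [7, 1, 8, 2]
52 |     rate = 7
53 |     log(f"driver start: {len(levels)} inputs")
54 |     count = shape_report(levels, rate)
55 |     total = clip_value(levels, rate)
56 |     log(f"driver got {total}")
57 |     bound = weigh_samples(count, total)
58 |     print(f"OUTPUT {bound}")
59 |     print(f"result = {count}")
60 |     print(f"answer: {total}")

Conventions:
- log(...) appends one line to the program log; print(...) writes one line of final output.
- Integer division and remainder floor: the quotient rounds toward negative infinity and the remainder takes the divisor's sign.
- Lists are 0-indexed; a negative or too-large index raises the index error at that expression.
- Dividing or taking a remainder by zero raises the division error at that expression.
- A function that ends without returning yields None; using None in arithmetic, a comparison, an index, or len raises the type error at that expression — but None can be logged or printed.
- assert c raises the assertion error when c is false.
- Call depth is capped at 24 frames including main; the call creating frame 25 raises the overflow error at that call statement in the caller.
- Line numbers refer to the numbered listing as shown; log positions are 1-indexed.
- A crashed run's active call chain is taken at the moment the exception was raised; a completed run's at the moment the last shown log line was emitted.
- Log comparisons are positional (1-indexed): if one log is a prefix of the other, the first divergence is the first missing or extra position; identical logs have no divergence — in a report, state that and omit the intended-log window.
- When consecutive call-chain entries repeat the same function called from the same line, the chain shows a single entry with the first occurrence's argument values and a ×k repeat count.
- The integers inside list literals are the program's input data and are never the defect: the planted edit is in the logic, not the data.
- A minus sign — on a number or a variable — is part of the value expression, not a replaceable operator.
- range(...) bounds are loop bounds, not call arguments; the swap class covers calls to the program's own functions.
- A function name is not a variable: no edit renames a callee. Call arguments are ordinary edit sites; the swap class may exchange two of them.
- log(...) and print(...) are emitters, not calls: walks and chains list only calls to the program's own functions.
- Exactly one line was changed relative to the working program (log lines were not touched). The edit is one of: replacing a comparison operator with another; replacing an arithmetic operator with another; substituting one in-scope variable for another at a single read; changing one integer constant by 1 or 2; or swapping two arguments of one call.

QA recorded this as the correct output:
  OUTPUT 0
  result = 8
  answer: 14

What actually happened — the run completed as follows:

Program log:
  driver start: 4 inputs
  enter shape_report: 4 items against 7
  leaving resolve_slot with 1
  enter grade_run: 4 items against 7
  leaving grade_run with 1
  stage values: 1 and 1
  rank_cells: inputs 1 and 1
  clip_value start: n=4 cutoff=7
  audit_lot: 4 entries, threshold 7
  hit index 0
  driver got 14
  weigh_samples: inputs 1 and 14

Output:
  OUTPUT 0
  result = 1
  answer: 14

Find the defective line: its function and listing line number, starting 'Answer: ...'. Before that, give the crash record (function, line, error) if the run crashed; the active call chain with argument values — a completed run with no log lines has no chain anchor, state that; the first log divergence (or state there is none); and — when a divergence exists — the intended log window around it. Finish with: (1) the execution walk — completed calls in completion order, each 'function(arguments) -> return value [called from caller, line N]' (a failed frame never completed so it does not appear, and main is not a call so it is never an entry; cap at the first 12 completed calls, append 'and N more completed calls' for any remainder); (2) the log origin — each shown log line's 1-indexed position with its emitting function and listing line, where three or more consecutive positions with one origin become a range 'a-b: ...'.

Answer: the defect is in resolve_slot at line 4.
Core observation: The earliest visible damage is log position 3 — 'leaving resolve_slot with 1' rather than the intended 'leaving resolve_slot with 8'.
Call chain: main -> weigh_samples(1, 14) (called at line 57).
First divergence: position 3 — shown 'leaving resolve_slot with 1', intended 'leaving resolve_slot with 8'.
Intended log window:
  1: driver start: 4 inputs
  2: enter shape_report: 4 items against 7
  3: leaving resolve_slot with 8
  4: enter grade_run: 4 items against 7
Execution walk:
  resolve_slot([7, 1, 8, 2]) -> 1  [called from shape_report, line 26]
  grade_run([7, 1, 8, 2], 7) -> 1  [called from shape_report, line 27]
  rank_cells(1, 1) -> 1  [called from shape_report, line 29]
  shape_report([7, 1, 8, 2], 7) -> 1  [called from main, line 54]
  audit_lot([7, 1, 8, 2], 7) -> 0  [called from clip_value, line 39]
  clip_value([7, 1, 8, 2], 7) -> 14  [called from main, line 55]
  weigh_samples(1, 14) -> 0  [called from main, line 57]
Log origin:
  1: from main, line 53
  2: from shape_report, line 25
  3: from resolve_slot, line 6
  4: from grade_run, line 10
  5: from grade_run, line 15
  6: from shape_report, line 28
  7: from rank_cells, line 19
  8: from clip_value, line 38
  9: from audit_lot, line 32
  10: from clip_value, line 40
  11: from main, line 56
  12: from weigh_samples, line 45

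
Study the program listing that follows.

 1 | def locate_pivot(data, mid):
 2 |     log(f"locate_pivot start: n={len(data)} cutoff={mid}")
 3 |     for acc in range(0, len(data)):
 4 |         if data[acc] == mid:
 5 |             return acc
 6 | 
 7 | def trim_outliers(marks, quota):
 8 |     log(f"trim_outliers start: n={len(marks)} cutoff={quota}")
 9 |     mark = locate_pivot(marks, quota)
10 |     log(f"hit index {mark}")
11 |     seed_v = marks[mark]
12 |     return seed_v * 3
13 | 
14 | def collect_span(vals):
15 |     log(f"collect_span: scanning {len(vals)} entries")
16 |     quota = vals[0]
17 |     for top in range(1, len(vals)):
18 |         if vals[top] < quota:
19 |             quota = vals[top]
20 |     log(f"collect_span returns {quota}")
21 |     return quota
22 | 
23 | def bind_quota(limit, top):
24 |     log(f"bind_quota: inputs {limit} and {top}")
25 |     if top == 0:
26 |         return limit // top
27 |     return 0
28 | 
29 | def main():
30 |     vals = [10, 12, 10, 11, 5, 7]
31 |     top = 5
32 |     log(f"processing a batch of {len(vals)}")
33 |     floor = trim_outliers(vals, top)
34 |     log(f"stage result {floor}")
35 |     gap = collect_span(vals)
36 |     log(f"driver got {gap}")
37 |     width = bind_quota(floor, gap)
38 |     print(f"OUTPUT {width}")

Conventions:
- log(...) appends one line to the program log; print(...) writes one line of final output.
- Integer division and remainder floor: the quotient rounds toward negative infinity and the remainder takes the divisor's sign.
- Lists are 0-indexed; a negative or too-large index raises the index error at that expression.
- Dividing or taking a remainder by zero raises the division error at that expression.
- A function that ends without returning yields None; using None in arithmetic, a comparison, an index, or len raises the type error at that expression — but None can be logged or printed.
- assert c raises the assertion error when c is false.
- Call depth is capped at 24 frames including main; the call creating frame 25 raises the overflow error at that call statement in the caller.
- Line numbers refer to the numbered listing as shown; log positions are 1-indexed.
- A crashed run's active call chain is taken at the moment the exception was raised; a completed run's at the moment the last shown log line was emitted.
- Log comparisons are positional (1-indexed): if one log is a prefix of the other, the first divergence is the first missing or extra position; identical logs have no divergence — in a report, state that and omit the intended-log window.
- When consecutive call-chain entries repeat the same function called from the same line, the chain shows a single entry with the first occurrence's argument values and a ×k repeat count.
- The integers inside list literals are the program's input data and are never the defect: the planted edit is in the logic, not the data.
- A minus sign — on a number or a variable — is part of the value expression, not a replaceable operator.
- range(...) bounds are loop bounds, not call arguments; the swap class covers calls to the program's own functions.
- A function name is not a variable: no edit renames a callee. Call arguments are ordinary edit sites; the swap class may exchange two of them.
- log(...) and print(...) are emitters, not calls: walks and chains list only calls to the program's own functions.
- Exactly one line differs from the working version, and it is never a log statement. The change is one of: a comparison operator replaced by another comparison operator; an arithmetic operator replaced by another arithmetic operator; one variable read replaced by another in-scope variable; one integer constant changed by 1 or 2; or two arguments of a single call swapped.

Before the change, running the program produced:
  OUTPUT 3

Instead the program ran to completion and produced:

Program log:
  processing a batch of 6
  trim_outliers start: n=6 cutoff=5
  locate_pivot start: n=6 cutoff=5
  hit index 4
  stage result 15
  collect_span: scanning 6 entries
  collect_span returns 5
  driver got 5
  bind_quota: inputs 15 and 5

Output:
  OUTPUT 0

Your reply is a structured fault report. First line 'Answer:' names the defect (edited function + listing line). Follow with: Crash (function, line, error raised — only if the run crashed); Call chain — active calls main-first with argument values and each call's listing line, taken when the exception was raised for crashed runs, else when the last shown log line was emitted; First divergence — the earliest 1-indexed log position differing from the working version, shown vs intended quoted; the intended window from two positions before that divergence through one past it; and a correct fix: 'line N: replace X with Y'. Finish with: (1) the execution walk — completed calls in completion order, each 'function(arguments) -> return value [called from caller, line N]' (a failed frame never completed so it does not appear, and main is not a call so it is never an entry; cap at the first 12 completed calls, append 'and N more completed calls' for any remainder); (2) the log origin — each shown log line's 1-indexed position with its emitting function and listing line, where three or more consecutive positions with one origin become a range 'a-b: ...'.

Answer: the defect is in bind_quota at line 25.
Core observation: Log streams are identical — the defect surfaces only in the printed output.
Call chain: main -> bind_quota(15, 5) (called at line 37).
First divergence: none — the logs agree in full.
Execution walk:
  locate_pivot([10, 12, 10, 11, 5, 7], 5) -> 4  [called from trim_outliers, line 9]
  trim_outliers([10, 12, 10, 11, 5, 7], 5) -> 15  [called from main, line 33]
  collect_span([10, 12, 10, 11, 5, 7]) -> 5  [called from main, line 35]
  bind_quota(15, 5) -> 0  [called from main, line 37]
Origin of each log line:
  1: emitted by main (line 32)
  2: emitted by trim_outliers (line 8)
  3: emitted by locate_pivot (line 2)
  4: emitted by trim_outliers (line 10)
  5: emitted by main (line 34)
  6: emitted by collect_span (line 15)
  7: emitted by collect_span (line 20)
  8: emitted by main (line 36)
  9: emitted by bind_quota (line 24)
A correct fix: line 25: replace `==` with `!=`.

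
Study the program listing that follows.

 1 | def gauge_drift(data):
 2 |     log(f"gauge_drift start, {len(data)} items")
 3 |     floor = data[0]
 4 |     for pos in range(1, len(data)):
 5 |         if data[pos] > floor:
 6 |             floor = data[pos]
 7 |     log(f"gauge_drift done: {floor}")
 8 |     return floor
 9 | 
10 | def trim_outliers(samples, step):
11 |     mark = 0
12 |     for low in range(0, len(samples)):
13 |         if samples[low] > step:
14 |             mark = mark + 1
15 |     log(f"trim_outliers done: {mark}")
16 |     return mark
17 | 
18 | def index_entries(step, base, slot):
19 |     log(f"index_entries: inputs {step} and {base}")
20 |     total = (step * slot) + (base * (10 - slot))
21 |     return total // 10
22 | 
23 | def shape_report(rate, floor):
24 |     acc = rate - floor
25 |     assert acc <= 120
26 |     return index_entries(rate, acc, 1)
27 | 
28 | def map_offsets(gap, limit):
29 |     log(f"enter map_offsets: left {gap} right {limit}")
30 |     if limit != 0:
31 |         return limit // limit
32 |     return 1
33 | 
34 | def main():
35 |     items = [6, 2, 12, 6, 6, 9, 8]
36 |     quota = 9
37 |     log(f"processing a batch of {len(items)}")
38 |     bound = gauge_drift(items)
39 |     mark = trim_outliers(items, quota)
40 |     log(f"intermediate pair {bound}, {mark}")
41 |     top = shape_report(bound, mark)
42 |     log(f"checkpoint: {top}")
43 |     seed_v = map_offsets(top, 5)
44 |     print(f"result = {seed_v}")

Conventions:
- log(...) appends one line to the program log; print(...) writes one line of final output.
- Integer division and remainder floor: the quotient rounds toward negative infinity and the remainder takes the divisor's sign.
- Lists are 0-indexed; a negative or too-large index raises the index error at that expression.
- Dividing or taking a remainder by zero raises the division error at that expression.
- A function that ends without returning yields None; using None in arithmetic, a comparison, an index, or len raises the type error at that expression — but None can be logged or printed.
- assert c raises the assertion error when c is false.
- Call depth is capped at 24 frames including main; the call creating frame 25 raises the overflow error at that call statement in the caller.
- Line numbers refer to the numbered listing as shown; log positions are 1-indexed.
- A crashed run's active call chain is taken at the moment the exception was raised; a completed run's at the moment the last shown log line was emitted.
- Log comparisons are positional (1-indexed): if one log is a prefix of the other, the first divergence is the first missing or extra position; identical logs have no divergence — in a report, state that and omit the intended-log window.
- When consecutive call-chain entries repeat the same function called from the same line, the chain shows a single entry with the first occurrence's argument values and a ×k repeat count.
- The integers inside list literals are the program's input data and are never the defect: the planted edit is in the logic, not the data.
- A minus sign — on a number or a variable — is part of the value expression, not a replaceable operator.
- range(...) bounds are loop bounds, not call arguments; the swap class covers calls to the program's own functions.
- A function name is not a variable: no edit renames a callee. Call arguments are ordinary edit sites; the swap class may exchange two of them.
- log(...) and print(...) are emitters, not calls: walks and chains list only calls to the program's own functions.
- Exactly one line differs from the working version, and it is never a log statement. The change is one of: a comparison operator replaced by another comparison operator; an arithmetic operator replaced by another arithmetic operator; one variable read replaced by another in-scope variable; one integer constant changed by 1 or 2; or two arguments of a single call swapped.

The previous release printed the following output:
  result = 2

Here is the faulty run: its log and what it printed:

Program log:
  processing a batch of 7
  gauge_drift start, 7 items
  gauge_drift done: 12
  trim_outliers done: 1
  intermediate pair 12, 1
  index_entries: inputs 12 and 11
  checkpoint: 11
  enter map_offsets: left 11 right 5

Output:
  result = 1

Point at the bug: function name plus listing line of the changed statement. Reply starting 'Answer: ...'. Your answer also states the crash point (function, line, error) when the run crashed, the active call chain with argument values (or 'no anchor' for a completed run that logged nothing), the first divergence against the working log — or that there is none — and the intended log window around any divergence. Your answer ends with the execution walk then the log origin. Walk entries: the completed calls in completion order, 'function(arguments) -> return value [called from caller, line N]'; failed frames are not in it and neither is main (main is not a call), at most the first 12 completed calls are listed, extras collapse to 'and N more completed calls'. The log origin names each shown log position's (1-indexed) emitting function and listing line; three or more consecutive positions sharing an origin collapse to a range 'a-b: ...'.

Answer: the defect is in map_offsets at line 31.
Key fact: Log streams are identical — the defect surfaces only in the printed output.
Call chain: main -> map_offsets(11, 5) (called at line 43).
First divergence: none — the logs agree in full.
Execution walk:
  gauge_drift([6, 2, 12, 6, 6, 9, 8]) -> 12  [called from main, line 38]
  trim_outliers([6, 2, 12, 6, 6, 9, 8], 9) -> 1  [called from main, line 39]
  index_entries(12, 11, 1) -> 11  [called from shape_report, line 26]
  shape_report(12, 1) -> 11  [called from main, line 41]
  map_offsets(11, 5) -> 1  [called from main, line 43]
Log origins:
  1: from main, line 37
  2: from gauge_drift, line 2
  3: from gauge_drift, line 7
  4: from trim_outliers, line 15
  5: from main, line 40
  6: from index_entries, line 19
  7: from main, line 42
  8: from map_offsets, line 29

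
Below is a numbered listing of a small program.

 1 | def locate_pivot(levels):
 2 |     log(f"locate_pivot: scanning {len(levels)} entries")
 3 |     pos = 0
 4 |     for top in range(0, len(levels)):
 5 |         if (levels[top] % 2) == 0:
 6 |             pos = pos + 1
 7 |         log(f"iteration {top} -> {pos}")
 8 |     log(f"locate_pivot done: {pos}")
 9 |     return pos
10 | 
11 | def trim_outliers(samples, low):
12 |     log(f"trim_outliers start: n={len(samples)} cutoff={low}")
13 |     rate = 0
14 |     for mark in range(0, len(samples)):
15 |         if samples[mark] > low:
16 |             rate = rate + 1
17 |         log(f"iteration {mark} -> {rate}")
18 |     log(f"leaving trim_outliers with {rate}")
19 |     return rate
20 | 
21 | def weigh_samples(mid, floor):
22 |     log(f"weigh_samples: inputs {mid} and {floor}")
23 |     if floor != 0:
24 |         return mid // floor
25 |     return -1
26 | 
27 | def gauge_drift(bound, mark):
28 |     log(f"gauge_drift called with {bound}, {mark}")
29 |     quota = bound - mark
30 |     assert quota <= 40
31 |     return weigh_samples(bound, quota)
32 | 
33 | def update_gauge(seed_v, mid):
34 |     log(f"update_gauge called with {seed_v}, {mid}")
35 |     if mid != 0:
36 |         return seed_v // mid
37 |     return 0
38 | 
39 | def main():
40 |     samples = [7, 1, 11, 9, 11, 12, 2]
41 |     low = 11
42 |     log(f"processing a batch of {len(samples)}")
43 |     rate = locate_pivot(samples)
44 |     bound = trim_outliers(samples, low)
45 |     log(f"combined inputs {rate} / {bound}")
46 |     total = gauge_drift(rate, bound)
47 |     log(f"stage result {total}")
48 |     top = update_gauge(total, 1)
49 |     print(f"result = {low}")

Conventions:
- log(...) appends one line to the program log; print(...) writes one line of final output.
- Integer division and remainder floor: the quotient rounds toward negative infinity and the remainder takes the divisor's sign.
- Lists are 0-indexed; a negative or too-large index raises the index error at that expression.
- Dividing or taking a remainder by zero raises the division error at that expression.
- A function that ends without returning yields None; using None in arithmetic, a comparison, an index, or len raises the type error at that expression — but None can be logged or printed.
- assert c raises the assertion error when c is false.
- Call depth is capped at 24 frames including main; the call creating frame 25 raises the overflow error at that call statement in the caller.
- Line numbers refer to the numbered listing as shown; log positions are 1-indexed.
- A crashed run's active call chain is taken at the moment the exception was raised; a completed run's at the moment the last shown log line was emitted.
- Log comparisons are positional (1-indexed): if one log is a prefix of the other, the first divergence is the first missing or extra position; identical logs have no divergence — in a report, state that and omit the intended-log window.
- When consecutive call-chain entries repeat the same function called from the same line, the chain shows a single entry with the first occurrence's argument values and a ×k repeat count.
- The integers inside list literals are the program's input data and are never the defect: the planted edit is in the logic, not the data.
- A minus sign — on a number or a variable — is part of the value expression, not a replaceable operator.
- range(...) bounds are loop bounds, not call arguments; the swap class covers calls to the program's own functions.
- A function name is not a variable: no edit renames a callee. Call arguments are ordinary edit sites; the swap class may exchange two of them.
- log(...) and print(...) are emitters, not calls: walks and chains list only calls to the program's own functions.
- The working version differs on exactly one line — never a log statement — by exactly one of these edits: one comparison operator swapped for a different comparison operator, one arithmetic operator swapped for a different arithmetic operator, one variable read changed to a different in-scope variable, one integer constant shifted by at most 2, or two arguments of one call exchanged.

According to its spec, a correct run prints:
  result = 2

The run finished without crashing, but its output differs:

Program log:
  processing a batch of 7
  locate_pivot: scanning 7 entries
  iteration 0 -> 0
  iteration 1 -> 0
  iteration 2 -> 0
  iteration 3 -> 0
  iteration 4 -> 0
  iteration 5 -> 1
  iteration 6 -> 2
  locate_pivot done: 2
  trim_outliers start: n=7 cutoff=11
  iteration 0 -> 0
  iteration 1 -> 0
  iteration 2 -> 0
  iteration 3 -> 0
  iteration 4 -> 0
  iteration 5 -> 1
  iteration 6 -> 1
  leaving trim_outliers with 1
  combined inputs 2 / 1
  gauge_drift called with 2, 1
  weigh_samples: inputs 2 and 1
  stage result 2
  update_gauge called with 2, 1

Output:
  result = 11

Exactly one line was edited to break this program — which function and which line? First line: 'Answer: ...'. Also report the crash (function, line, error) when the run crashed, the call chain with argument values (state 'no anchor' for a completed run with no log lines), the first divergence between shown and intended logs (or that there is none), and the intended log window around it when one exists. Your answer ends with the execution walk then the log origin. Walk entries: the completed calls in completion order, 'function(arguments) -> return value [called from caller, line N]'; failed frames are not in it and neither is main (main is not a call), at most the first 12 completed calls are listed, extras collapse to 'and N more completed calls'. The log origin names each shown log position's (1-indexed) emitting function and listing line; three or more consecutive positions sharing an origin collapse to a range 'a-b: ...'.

Answer: the defect is in main at line 49.
The tell: No log line changed; the fault shows up purely in the output.
Call chain: main -> update_gauge(2, 1) (called at line 48).
First divergence: none — the logs agree in full.
Execution walk:
  locate_pivot([7, 1, 11, 9, 11, 12, 2]) -> 2  [called from main, line 43]
  trim_outliers([7, 1, 11, 9, 11, 12, 2], 11) -> 1  [called from main, line 44]
  weigh_samples(2, 1) -> 2  [called from gauge_drift, line 31]
  gauge_drift(2, 1) -> 2  [called from main, line 46]
  update_gauge(2, 1) -> 2  [called from main, line 48]
Log line origins:
  1 — main, line 42
  2 — locate_pivot, line 2
  3-9 — locate_pivot, line 7
  10 — locate_pivot, line 8
  11 — trim_outliers, line 12
  12-18 — trim_outliers, line 17
  19 — trim_outliers, line 18
  20 — main, line 45
  21 — gauge_drift, line 28
  22 — weigh_samples, line 22
  23 — main, line 47
  24 — update_gauge, line 34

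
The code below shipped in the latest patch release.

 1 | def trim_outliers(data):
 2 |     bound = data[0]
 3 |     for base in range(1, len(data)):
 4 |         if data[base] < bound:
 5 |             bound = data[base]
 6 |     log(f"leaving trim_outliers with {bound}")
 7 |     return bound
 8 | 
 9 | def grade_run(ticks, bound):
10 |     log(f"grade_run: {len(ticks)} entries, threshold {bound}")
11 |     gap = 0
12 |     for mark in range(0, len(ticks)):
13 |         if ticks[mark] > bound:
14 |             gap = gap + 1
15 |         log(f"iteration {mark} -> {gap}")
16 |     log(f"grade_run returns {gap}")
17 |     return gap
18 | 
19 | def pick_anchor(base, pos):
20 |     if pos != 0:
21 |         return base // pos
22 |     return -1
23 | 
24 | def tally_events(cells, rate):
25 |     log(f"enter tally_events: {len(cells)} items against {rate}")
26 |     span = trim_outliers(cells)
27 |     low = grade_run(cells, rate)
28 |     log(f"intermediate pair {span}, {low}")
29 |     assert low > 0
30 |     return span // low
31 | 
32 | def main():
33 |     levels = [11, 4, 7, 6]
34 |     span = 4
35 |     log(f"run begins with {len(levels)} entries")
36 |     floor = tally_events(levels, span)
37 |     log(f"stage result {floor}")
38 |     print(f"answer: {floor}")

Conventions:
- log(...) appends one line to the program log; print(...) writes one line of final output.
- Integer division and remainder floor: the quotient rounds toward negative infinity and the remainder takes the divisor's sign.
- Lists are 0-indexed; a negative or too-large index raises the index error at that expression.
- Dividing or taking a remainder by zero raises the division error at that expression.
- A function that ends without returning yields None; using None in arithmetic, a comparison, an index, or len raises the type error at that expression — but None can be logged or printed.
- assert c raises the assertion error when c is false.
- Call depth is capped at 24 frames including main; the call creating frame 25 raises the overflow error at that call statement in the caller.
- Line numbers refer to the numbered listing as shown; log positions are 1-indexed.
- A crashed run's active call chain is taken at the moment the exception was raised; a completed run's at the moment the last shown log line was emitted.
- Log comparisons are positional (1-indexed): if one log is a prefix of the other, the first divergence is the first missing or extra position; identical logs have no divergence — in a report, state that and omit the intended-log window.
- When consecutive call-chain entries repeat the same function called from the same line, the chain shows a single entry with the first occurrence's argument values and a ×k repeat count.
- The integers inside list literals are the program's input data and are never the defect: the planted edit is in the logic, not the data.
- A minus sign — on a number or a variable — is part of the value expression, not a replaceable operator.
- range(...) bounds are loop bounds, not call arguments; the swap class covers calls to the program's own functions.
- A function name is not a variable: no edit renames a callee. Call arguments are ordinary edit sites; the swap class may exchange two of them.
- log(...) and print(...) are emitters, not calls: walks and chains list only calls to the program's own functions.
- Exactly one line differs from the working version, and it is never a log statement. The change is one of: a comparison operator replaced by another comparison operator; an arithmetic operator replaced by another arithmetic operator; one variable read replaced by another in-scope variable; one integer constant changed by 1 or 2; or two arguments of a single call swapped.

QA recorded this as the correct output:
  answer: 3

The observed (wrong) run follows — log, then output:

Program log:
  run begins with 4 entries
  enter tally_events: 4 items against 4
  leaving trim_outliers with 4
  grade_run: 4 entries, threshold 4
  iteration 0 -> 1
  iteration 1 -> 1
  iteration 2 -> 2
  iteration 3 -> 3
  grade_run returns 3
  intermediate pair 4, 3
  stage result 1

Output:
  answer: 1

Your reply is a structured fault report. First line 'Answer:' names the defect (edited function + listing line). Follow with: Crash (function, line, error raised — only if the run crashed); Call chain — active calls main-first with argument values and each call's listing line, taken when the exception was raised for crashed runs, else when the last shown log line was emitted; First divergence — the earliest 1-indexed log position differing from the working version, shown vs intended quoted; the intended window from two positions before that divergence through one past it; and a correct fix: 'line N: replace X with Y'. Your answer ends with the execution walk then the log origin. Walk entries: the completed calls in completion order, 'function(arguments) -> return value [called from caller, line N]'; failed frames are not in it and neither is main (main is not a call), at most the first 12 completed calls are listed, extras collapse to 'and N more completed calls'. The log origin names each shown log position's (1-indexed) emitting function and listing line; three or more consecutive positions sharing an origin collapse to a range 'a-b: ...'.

Answer: the defect is in trim_outliers at line 4.
Key observation: At log position 3 the runs split — shown 'leaving trim_outliers with 4', but the working version logs 'leaving trim_outliers with 11'.
Call chain: main.
First divergence: at position 3 the run shows 'leaving trim_outliers with 4' where the working version logs 'leaving trim_outliers with 11'.
Intended log window:
  1: run begins with 4 entries
  2: enter tally_events: 4 items against 4
  3: leaving trim_outliers with 11
  4: grade_run: 4 entries, threshold 4
Execution walk:
  trim_outliers([11, 4, 7, 6]) -> 4  [called from tally_events, line 26]
  grade_run([11, 4, 7, 6], 4) -> 3  [called from tally_events, line 27]
  tally_events([11, 4, 7, 6], 4) -> 1  [called from main, line 36]
Log line origins:
  1: emitted by main (line 35)
  2: emitted by tally_events (line 25)
  3: emitted by trim_outliers (line 6)
  4: emitted by grade_run (line 10)
  5-8: emitted by grade_run (line 15)
  9: emitted by grade_run (line 16)
  10: emitted by tally_events (line 28)
  11: emitted by main (line 37)
A correct fix: line 4: replace `<` with `>`.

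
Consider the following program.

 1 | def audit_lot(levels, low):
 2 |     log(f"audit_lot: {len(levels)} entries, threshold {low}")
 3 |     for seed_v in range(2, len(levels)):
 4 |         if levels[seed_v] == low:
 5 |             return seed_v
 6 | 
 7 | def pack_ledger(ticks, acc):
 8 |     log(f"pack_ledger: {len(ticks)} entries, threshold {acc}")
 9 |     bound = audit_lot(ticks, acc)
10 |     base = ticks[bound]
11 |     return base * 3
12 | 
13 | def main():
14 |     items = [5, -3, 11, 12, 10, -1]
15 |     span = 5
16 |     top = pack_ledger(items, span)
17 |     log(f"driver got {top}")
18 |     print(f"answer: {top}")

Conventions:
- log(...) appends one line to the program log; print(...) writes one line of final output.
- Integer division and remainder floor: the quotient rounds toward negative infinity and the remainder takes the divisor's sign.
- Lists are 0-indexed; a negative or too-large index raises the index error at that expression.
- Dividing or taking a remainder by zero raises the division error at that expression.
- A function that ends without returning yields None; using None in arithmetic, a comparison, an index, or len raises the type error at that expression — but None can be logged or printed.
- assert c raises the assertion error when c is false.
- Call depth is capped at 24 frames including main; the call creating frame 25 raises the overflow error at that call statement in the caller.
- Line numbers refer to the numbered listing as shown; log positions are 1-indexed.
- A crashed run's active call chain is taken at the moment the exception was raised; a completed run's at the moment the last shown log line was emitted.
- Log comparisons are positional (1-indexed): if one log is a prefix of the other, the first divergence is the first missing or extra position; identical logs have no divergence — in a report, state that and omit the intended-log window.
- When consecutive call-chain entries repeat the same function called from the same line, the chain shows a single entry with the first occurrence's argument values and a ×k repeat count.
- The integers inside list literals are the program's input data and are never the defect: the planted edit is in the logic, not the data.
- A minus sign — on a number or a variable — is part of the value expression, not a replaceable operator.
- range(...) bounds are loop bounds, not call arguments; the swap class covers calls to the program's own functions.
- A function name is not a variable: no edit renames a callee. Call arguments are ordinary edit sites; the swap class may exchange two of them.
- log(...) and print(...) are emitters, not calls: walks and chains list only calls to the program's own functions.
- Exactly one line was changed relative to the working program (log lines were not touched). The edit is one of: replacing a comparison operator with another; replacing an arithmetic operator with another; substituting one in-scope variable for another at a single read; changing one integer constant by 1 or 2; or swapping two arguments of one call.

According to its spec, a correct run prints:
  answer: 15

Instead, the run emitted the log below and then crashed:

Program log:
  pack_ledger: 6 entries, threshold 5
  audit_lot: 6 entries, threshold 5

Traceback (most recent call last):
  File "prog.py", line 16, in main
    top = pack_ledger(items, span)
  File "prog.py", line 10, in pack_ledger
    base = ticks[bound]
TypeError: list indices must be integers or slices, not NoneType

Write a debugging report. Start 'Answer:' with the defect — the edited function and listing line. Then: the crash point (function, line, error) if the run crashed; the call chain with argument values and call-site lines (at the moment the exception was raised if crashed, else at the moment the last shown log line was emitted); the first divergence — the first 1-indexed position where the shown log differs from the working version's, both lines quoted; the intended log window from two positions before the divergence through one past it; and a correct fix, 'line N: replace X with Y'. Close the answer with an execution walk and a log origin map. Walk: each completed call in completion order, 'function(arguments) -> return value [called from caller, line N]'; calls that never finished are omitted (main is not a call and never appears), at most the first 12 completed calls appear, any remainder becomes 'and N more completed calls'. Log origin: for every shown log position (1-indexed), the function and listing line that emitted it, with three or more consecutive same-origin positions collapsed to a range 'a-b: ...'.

Answer: the defect is in audit_lot at line 3.
Core observation: The shown log is a 2-line prefix of the intended one, whose next entry is 'driver got 15'.
Crash: pack_ledger, line 10, TypeError.
Call chain: main -> pack_ledger([5, -3, 11, 12, 10, -1], 5) (called at line 16).
First divergence: position 3 (shown log ended at 2 lines; the working version continues: 'driver got 15').
Intended log window:
  1: pack_ledger: 6 entries, threshold 5
  2: audit_lot: 6 entries, threshold 5
  3: driver got 15
Execution walk:
  audit_lot([5, -3, 11, 12, 10, -1], 5) -> None  [called from pack_ledger, line 9]
Log line origins:
  1: from pack_ledger, line 8
  2: from audit_lot, line 2
A correct fix: line 3: replace `2` with `0`.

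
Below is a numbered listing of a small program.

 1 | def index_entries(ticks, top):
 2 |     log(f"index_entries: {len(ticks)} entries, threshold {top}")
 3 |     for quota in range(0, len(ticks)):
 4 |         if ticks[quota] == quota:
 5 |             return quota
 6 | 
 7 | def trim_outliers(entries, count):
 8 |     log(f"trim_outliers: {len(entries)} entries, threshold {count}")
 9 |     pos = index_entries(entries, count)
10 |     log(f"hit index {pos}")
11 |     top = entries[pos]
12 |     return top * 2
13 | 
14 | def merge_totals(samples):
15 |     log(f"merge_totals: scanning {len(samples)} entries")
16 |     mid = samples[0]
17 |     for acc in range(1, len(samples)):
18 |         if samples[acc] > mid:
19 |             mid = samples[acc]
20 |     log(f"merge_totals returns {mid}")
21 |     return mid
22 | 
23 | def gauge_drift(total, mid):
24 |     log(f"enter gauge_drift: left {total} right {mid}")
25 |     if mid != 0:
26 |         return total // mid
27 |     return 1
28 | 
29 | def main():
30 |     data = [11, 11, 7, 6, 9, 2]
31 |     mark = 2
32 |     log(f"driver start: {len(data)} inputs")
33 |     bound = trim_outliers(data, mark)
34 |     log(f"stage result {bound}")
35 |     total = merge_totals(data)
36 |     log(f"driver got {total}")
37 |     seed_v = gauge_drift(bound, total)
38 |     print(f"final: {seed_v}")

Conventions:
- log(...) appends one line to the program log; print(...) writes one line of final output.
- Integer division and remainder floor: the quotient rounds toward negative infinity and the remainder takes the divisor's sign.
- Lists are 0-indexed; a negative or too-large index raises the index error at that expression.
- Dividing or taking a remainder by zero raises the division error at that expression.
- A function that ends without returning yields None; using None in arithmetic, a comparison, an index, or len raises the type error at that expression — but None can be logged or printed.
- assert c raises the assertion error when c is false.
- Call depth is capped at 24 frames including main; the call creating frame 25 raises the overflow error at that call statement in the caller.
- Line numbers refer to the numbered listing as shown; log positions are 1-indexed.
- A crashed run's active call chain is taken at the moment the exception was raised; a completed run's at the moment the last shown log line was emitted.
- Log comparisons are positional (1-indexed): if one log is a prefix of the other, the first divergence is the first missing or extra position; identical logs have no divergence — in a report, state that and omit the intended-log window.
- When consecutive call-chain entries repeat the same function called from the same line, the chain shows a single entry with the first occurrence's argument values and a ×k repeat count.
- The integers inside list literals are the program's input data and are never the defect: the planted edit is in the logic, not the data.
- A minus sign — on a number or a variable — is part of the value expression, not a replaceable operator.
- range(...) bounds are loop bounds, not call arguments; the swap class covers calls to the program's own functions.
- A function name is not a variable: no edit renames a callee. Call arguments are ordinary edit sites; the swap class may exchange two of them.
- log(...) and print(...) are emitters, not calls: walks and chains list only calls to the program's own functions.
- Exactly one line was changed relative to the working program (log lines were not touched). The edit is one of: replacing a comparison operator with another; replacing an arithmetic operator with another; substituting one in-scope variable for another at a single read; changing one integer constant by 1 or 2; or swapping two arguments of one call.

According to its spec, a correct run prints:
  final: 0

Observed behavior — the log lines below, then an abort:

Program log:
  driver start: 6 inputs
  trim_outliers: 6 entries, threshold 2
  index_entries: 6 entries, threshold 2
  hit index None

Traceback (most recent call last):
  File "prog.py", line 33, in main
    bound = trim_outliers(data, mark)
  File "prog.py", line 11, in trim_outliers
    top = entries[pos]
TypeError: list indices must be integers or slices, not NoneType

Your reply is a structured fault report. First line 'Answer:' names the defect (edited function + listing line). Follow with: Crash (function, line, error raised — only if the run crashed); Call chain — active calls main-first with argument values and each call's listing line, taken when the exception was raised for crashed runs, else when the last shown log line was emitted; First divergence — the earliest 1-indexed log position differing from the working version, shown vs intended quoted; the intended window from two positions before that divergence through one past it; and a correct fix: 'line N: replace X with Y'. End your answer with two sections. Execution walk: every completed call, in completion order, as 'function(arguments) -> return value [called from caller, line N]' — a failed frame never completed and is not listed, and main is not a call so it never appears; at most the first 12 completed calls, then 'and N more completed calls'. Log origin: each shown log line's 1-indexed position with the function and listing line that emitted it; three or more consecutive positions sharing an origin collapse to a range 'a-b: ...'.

Answer: the defect is in index_entries at line 4.
The tell: At log position 4 the runs split — shown 'hit index None', but the working version logs 'hit index 5'.
Crash: trim_outliers, line 11, TypeError.
Call chain: main -> trim_outliers([11, 11, 7, 6, 9, 2], 2) (called at line 33).
First divergence: position 4 — shown 'hit index None', intended 'hit index 5'.
Intended log window:
  2: trim_outliers: 6 entries, threshold 2
  3: index_entries: 6 entries, threshold 2
  4: hit index 5
  5: stage result 4
Execution walk:
  index_entries([11, 11, 7, 6, 9, 2], 2) -> None  [called from trim_outliers, line 9]
Origin of each log line:
  1: from main, line 32
  2: from trim_outliers, line 8
  3: from index_entries, line 2
  4: from trim_outliers, line 10
A correct fix: line 4: replace `ticks[quota] == quota` with `ticks[quota] == top`.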